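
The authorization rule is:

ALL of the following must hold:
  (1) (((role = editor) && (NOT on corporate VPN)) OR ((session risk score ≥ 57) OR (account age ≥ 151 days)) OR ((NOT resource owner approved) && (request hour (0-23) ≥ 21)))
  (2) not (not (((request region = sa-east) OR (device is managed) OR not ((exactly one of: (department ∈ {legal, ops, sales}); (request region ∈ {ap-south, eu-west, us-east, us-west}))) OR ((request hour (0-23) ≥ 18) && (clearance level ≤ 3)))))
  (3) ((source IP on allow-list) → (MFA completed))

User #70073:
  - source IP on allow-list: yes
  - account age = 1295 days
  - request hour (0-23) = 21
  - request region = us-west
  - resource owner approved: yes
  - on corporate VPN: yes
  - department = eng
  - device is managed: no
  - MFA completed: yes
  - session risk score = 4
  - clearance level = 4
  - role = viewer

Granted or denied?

Atomic conditions:
  role = editor: viewer == editor is false
  NOT on corporate VPN: yes → false
  session risk score ≥ 57: 4 ≥ 57 is false
  account age ≥ 151 days: 1295 ≥ 151 is true
  NOT resource owner approved: yes → false
  request hour (0-23) ≥ 21: 21 ≥ 21 is true
  request region = sa-east: us-west == sa-east is false
  device is managed: no → false
  department ∈ {legal, ops, sales}: eng is not in the set → false
  request region ∈ {ap-south, eu-west, us-east, us-west}: us-west is in the set → true
  request hour (0-23) ≥ 18: 21 ≥ 18 is true
  clearance level ≤ 3: 4 ≤ 3 is false
  source IP on allow-list: yes → true
  MFA completed: yes → true
Combine:
[1.1] false AND false = false
[1.2] false OR true = true
[1.3] false AND true = false
[1] false OR true OR false = true
[2.1.1.3.1] exactly-one(false, true) = true
[2.1.1.3] NOT true = false
[2.1.1.4] true AND false = false
[2.1.1] false OR false OR false OR false = false
[2.1] NOT false = true
[2] NOT true = false
[3] true → true = true
[root] true AND false AND true = false
Overall: false → denied

Denied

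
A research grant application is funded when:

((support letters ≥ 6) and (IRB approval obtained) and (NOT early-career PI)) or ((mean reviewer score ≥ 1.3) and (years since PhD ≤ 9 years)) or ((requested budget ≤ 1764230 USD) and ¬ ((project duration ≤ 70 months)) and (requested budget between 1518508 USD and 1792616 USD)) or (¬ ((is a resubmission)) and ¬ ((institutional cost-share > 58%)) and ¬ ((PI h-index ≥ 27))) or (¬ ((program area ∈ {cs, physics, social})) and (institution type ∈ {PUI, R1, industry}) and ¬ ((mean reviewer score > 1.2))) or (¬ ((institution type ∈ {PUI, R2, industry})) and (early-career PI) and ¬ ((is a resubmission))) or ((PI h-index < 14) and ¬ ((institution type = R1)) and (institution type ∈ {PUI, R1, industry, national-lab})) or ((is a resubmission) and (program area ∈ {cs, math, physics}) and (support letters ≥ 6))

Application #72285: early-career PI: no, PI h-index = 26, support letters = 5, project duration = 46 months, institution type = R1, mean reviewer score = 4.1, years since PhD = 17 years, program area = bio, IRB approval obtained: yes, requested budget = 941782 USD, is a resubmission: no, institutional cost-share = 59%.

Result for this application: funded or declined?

Atomic conditions:
  support letters ≥ 6: 5 ≥ 6 is false
  IRB approval obtained: yes → true
  NOT early-career PI: no → true
  mean reviewer score ≥ 1.3: 4.1 ≥ 1.3 is true
  years since PhD ≤ 9 years: 17 ≤ 9 is false
  requested budget ≤ 1764230 USD: 941782 ≤ 1764230 is true
  project duration ≤ 70 months: 46 ≤ 70 is true
  requested budget between 1518508 USD and 1792616 USD: 941782 in [1518508, 1792616] is false
  is a resubmission: no → false
  institutional cost-share > 58%: 59 > 58 is true
  PI h-index ≥ 27: 26 ≥ 27 is false
  program area ∈ {cs, physics, social}: bio is not in the set → false
  institution type ∈ {PUI, R1, industry}: R1 is in the set → true
  mean reviewer score > 1.2: 4.1 > 1.2 is true
  institution type ∈ {PUI, R2, industry}: R1 is not in the set → false
  early-career PI: no → false
  PI h-index < 14: 26 < 14 is false
  institution type = R1: R1 == R1 is true
  institution type ∈ {PUI, R1, industry, national-lab}: R1 is in the set → true
  program area ∈ {cs, math, physics}: bio is not in the set → false
Combine:
[1] false AND true AND true = false
[2] true AND false = false
[3.2] NOT true = false
[3] true AND false AND false = false
[4.1] NOT false = true
[4.2] NOT true = false
[4.3] NOT false = true
[4] true AND false AND true = false
[5.1] NOT false = true
[5.3] NOT true = false
[5] true AND true AND false = false
[6.1] NOT false = true
[6.3] NOT false = true
[6] true AND false AND true = false
[7.2] NOT true = false
[7] false AND false AND true = false
[8] false AND false AND false = false
[root] false OR false OR false OR false OR false OR false OR false OR false = false
Overall: false → declined

Declined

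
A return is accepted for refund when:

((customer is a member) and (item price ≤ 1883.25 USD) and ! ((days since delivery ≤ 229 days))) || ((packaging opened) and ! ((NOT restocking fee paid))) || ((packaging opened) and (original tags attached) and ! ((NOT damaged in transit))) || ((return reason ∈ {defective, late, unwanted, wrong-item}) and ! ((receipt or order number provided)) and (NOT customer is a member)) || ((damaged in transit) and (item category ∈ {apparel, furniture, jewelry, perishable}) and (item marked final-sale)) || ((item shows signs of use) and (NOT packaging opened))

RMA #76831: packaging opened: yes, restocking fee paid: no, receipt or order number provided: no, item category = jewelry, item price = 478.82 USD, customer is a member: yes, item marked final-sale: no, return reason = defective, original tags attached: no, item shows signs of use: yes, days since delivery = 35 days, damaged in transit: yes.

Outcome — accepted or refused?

Refused

Atomic conditions:
  customer is a member: yes → true
  item price ≤ 1883.25 USD: 478.82 ≤ 1883.25 is true
  days since delivery ≤ 229 days: 35 ≤ 229 is true
  packaging opened: yes → true
  NOT restocking fee paid: no → true
  original tags attached: no → false
  NOT damaged in transit: yes → false
  return reason ∈ {defective, late, unwanted, wrong-item}: defective is in the set → true
  receipt or order number provided: no → false
  NOT customer is a member: yes → false
  damaged in transit: yes → true
  item category ∈ {apparel, furniture, jewelry, perishable}: jewelry is in the set → true
  item marked final-sale: no → false
  item shows signs of use: yes → true
  NOT packaging opened: yes → false
Combine:
[1.3] NOT true = false
[1] true AND true AND false = false
[2.2] NOT true = false
[2] true AND false = false
[3.3] NOT false = true
[3] true AND false AND true = false
[4.2] NOT false = true
[4] true AND true AND false = false
[5] true AND true AND false = false
[6] true AND false = false
[root] false OR false OR false OR false OR false OR false = false
Overall: false → refused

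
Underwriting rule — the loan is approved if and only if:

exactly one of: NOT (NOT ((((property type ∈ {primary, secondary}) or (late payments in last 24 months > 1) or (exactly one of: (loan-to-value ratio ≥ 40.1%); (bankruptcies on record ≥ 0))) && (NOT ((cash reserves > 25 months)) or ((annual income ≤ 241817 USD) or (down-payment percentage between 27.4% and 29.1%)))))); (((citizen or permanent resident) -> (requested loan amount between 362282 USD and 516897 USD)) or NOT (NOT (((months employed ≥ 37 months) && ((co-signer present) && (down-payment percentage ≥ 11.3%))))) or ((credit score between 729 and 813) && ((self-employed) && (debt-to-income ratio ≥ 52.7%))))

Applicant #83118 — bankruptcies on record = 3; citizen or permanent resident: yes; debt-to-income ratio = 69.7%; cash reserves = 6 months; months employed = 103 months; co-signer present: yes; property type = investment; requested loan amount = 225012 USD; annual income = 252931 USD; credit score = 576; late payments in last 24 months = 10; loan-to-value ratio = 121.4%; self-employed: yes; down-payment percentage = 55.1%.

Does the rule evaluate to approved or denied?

Atomic conditions:
  property type ∈ {primary, secondary}: investment is not in the set → false
  late payments in last 24 months > 1: 10 > 1 is true
  loan-to-value ratio ≥ 40.1%: 121.4 ≥ 40.1 is true
  bankruptcies on record ≥ 0: 3 ≥ 0 is true
  cash reserves > 25 months: 6 > 25 is false
  annual income ≤ 241817 USD: 252931 ≤ 241817 is false
  down-payment percentage between 27.4% and 29.1%: 55.1 in [27.4, 29.1] is false
  citizen or permanent resident: yes → true
  requested loan amount between 362282 USD and 516897 USD: 225012 in [362282, 516897] is false
  months employed ≥ 37 months: 103 ≥ 37 is true
  co-signer present: yes → true
  down-payment percentage ≥ 11.3%: 55.1 ≥ 11.3 is true
  credit score between 729 and 813: 576 in [729, 813] is false
  self-employed: yes → true
  debt-to-income ratio ≥ 52.7%: 69.7 ≥ 52.7 is true
Combine:
[1.1.1.1.3] exactly-one(true, true) = false
[1.1.1.1] false OR true OR false = true
[1.1.1.2.1] NOT false = true
[1.1.1.2.2] false OR false = false
[1.1.1.2] true OR false = true
[1.1.1] true AND true = true
[1.1] NOT true = false
[1] NOT false = true
[2.1] true → false = false
[2.2.1.1.2] true AND true = true
[2.2.1.1] true AND true = true
[2.2.1] NOT true = false
[2.2] NOT false = true
[2.3.2] true AND true = true
[2.3] false AND true = false
[2] false OR true OR false = true
[root] exactly-one(true, true) = false
Overall: false → denied

Denied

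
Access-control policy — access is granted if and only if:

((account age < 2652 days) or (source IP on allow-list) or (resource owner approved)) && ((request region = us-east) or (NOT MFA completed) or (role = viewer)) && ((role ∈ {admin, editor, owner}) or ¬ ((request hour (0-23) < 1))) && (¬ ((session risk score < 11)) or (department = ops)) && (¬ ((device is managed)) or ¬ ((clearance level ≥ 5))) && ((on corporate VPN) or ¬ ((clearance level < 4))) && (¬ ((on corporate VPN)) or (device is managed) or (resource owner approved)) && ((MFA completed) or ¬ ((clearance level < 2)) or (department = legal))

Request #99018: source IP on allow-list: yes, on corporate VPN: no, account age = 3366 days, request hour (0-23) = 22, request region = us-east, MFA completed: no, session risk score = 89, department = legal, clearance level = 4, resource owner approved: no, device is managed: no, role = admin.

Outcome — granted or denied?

Atomic conditions:
  account age < 2652 days: 3366 < 2652 is false
  source IP on allow-list: yes → true
  resource owner approved: no → false
  request region = us-east: us-east == us-east is true
  NOT MFA completed: no → true
  role = viewer: admin == viewer is false
  role ∈ {admin, editor, owner}: admin is in the set → true
  request hour (0-23) < 1: 22 < 1 is false
  session risk score < 11: 89 < 11 is false
  department = ops: legal == ops is false
  device is managed: no → false
  clearance level ≥ 5: 4 ≥ 5 is false
  on corporate VPN: no → false
  clearance level < 4: 4 < 4 is false
  MFA completed: no → false
  clearance level < 2: 4 < 2 is false
  department = legal: legal == legal is true
Combine:
[1] false OR true OR false = true
[2] true OR true OR false = true
[3.2] NOT false = true
[3] true OR true = true
[4.1] NOT false = true
[4] true OR false = true
[5.1] NOT false = true
[5.2] NOT false = true
[5] true OR true = true
[6.2] NOT false = true
[6] false OR true = true
[7.1] NOT false = true
[7] true OR false OR false = true
[8.2] NOT false = true
[8] false OR true OR true = true
[root] true AND true AND true AND true AND true AND true AND true AND true = true
Overall: true → granted

Granted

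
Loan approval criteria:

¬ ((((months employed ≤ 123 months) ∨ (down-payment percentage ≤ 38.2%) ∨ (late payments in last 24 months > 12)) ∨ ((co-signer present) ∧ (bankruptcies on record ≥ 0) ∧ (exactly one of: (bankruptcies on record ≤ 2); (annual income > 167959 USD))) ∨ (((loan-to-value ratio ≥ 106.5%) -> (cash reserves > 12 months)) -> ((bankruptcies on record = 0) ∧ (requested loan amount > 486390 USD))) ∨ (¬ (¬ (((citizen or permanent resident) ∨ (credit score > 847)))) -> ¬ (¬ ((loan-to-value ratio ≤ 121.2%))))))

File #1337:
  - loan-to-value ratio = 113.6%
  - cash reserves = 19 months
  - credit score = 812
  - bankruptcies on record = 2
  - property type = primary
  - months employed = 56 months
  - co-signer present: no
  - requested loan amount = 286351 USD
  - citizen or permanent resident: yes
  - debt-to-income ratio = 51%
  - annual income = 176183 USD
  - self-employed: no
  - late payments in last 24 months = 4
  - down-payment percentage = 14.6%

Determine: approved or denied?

Atomic conditions:
  months employed ≤ 123 months: 56 ≤ 123 is true
  down-payment percentage ≤ 38.2%: 14.6 ≤ 38.2 is true
  late payments in last 24 months > 12: 4 > 12 is false
  co-signer present: no → false
  bankruptcies on record ≥ 0: 2 ≥ 0 is true
  bankruptcies on record ≤ 2: 2 ≤ 2 is true
  annual income > 167959 USD: 176183 > 167959 is true
  loan-to-value ratio ≥ 106.5%: 113.6 ≥ 106.5 is true
  cash reserves > 12 months: 19 > 12 is true
  bankruptcies on record = 0: 2 == 0 is false
  requested loan amount > 486390 USD: 286351 > 486390 is false
  citizen or permanent resident: yes → true
  credit score > 847: 812 > 847 is false
  loan-to-value ratio ≤ 121.2%: 113.6 ≤ 121.2 is true
Combine:
[1.1] true OR true OR false = true
[1.2.3] exactly-one(true, true) = false
[1.2] false AND true AND false = false
[1.3.1] true → true = true
[1.3.2] false AND false = false
[1.3] true → false = false
[1.4.1.1.1] true OR false = true
[1.4.1.1] NOT true = false
[1.4.1] NOT false = true
[1.4.2.1] NOT true = false
[1.4.2] NOT false = true
[1.4] true → true = true
[1] true OR false OR false OR true = true
[root] NOT true = false
Overall: false → denied

Denied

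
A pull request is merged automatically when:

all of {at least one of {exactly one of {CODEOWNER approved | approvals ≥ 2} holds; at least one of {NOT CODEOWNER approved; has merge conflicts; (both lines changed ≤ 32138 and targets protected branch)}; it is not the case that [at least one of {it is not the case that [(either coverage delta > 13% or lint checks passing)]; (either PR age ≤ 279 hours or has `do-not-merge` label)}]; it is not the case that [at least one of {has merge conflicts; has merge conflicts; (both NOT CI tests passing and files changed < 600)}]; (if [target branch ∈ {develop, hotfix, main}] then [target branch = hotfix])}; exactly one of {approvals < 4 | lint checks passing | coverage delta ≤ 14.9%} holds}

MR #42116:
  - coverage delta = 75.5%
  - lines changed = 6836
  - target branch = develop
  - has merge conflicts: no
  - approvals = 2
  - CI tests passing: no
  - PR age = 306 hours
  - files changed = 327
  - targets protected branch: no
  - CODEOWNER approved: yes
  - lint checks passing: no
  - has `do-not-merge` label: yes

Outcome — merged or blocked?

Blocked

Atomic conditions:
  CODEOWNER approved: yes → true
  approvals ≥ 2: 2 ≥ 2 is true
  NOT CODEOWNER approved: yes → false
  has merge conflicts: no → false
  lines changed ≤ 32138: 6836 ≤ 32138 is true
  targets protected branch: no → false
  coverage delta > 13%: 75.5 > 13 is true
  lint checks passing: no → false
  PR age ≤ 279 hours: 306 ≤ 279 is false
  has `do-not-merge` label: yes → true
  NOT CI tests passing: no → true
  files changed < 600: 327 < 600 is true
  target branch ∈ {develop, hotfix, main}: develop is in the set → true
  target branch = hotfix: develop == hotfix is false
  approvals < 4: 2 < 4 is true
  coverage delta ≤ 14.9%: 75.5 ≤ 14.9 is false
Combine:
[1.1] exactly-one(true, true) = false
[1.2.3] true AND false = false
[1.2] false OR false OR false = false
[1.3.1.1.1] true OR false = true
[1.3.1.1] NOT true = false
[1.3.1.2] false OR true = true
[1.3.1] false OR true = true
[1.3] NOT true = false
[1.4.1.3] true AND true = true
[1.4.1] false OR false OR true = true
[1.4] NOT true = false
[1.5] true → false = false
[1] false OR false OR false OR false OR false = false
[2] exactly-one(true, false, false) = true
[root] false AND true = false
Overall: false → blocked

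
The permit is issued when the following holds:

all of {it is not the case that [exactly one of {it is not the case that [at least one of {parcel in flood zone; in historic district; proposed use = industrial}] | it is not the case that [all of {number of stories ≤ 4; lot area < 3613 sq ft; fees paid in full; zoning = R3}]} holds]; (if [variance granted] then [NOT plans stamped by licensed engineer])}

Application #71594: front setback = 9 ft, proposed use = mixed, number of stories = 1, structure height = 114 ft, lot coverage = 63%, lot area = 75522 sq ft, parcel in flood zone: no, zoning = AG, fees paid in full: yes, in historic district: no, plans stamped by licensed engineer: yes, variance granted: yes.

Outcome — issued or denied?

Atomic conditions:
  parcel in flood zone: no → false
  in historic district: no → false
  proposed use = industrial: mixed == industrial is false
  number of stories ≤ 4: 1 ≤ 4 is true
  lot area < 3613 sq ft: 75522 < 3613 is false
  fees paid in full: yes → true
  zoning = R3: AG == R3 is false
  variance granted: yes → true
  NOT plans stamped by licensed engineer: yes → false
Combine:
[1.1.1.1] false OR false OR false = false
[1.1.1] NOT false = true
[1.1.2.1] true AND false AND true AND false = false
[1.1.2] NOT false = true
[1.1] exactly-one(true, true) = false
[1] NOT false = true
[2] true → false = false
[root] true AND false = false
Overall: false → denied

Denied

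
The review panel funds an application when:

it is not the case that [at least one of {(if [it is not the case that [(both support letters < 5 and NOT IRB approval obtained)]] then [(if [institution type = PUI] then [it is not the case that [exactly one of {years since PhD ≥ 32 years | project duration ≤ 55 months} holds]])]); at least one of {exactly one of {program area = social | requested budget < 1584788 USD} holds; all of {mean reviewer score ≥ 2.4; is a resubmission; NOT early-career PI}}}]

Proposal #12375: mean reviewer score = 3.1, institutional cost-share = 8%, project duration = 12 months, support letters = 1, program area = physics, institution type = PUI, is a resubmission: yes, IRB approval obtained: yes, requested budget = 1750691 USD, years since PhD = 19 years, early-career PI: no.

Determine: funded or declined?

Atomic conditions:
  support letters < 5: 1 < 5 is true
  NOT IRB approval obtained: yes → false
  institution type = PUI: PUI == PUI is true
  years since PhD ≥ 32 years: 19 ≥ 32 is false
  project duration ≤ 55 months: 12 ≤ 55 is true
  program area = social: physics == social is false
  requested budget < 1584788 USD: 1750691 < 1584788 is false
  mean reviewer score ≥ 2.4: 3.1 ≥ 2.4 is true
  is a resubmission: yes → true
  NOT early-career PI: no → true
Combine:
[1.1.1.1] true AND false = false
[1.1.1] NOT false = true
[1.1.2.2.1] exactly-one(false, true) = true
[1.1.2.2] NOT true = false
[1.1.2] true → false = false
[1.1] true → false = false
[1.2.1] exactly-one(false, false) = false
[1.2.2] true AND true AND true = true
[1.2] false OR true = true
[1] false OR true = true
[root] NOT true = false
Overall: false → declined

Declined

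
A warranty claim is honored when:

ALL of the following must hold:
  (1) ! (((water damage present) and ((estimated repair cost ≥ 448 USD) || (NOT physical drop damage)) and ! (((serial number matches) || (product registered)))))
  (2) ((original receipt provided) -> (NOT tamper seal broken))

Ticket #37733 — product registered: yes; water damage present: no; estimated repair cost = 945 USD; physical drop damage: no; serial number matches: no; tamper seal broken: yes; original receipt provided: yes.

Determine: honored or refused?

Refused

Atomic conditions:
  water damage present: no → false
  estimated repair cost ≥ 448 USD: 945 ≥ 448 is true
  NOT physical drop damage: no → true
  serial number matches: no → false
  product registered: yes → true
  original receipt provided: yes → true
  NOT tamper seal broken: yes → false
Combine:
[1.1.2] true OR true = true
[1.1.3.1] false OR true = true
[1.1.3] NOT true = false
[1.1] false AND true AND false = false
[1] NOT false = true
[2] true → false = false
[root] true AND false = false
Overall: false → refused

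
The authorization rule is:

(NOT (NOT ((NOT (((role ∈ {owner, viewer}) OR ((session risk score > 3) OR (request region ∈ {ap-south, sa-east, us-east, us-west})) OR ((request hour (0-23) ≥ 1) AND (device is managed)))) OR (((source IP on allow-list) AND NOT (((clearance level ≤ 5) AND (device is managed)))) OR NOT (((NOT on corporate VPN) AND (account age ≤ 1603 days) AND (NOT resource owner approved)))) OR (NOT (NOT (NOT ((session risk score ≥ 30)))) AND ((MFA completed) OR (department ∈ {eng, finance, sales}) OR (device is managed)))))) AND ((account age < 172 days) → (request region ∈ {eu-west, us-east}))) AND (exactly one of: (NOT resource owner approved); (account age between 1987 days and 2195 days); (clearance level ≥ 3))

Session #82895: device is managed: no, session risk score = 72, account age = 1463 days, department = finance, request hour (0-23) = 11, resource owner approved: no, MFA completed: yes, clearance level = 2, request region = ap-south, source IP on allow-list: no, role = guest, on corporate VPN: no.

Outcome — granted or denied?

Atomic conditions:
  role ∈ {owner, viewer}: guest is not in the set → false
  session risk score > 3: 72 > 3 is true
  request region ∈ {ap-south, sa-east, us-east, us-west}: ap-south is in the set → true
  request hour (0-23) ≥ 1: 11 ≥ 1 is true
  device is managed: no → false
  source IP on allow-list: no → false
  clearance level ≤ 5: 2 ≤ 5 is true
  NOT on corporate VPN: no → true
  account age ≤ 1603 days: 1463 ≤ 1603 is true
  NOT resource owner approved: no → true
  session risk score ≥ 30: 72 ≥ 30 is true
  MFA completed: yes → true
  department ∈ {eng, finance, sales}: finance is in the set → true
  account age < 172 days: 1463 < 172 is false
  request region ∈ {eu-west, us-east}: ap-south is not in the set → false
  account age between 1987 days and 2195 days: 1463 in [1987, 2195] is false
  clearance level ≥ 3: 2 ≥ 3 is false
Combine:
[1.1.1.1.1.1.2] true OR true = true
[1.1.1.1.1.1.3] true AND false = false
[1.1.1.1.1.1] false OR true OR false = true
[1.1.1.1.1] NOT true = false
[1.1.1.1.2.1.2.1] true AND false = false
[1.1.1.1.2.1.2] NOT false = true
[1.1.1.1.2.1] false AND true = false
[1.1.1.1.2.2.1] true AND true AND true = true
[1.1.1.1.2.2] NOT true = false
[1.1.1.1.2] false OR false = false
[1.1.1.1.3.1.1.1] NOT true = false
[1.1.1.1.3.1.1] NOT false = true
[1.1.1.1.3.1] NOT true = false
[1.1.1.1.3.2] true OR true OR false = true
[1.1.1.1.3] false AND true = false
[1.1.1.1] false OR false OR false = false
[1.1.1] NOT false = true
[1.1] NOT true = false
[1.2] false → false (antecedent false ⇒ implication holds) = true
[1] false AND true = false
[2] exactly-one(true, false, false) = true
[root] false AND true = false
Overall: false → denied

Denied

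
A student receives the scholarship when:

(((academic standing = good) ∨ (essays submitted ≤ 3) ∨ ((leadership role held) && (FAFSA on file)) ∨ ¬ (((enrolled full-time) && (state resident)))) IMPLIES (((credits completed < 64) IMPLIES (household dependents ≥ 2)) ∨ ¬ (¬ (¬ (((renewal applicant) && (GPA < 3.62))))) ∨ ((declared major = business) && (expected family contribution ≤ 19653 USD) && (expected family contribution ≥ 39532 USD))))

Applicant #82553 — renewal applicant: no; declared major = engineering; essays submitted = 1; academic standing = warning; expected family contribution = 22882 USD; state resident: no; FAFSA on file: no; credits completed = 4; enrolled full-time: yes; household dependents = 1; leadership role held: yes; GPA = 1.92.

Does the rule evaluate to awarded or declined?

Atomic conditions:
  academic standing = good: warning == good is false
  essays submitted ≤ 3: 1 ≤ 3 is true
  leadership role held: yes → true
  FAFSA on file: no → false
  enrolled full-time: yes → true
  state resident: no → false
  credits completed < 64: 4 < 64 is true
  household dependents ≥ 2: 1 ≥ 2 is false
  renewal applicant: no → false
  GPA < 3.62: 1.92 < 3.62 is true
  declared major = business: engineering == business is false
  expected family contribution ≤ 19653 USD: 22882 ≤ 19653 is false
  expected family contribution ≥ 39532 USD: 22882 ≥ 39532 is false
Combine:
[1.3] true AND false = false
[1.4.1] true AND false = false
[1.4] NOT false = true
[1] false OR true OR false OR true = true
[2.1] true → false = false
[2.2.1.1.1] false AND true = false
[2.2.1.1] NOT false = true
[2.2.1] NOT true = false
[2.2] NOT false = true
[2.3] false AND false AND false = false
[2] false OR true OR false = true
[root] true → true = true
Overall: true → awarded

Awarded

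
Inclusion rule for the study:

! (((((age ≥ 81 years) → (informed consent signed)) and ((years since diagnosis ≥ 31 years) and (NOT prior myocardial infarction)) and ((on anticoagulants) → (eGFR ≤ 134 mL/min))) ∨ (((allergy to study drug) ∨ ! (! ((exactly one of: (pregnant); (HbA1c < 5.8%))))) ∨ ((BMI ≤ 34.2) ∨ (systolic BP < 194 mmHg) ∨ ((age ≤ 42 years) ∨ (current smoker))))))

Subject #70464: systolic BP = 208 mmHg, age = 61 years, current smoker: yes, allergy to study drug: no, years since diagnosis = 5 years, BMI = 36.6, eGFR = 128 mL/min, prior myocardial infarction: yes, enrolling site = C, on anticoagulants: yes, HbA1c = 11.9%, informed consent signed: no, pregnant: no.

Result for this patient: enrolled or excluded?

Atomic conditions:
  age ≥ 81 years: 61 ≥ 81 is false
  informed consent signed: no → false
  years since diagnosis ≥ 31 years: 5 ≥ 31 is false
  NOT prior myocardial infarction: yes → false
  on anticoagulants: yes → true
  eGFR ≤ 134 mL/min: 128 ≤ 134 is true
  allergy to study drug: no → false
  pregnant: no → false
  HbA1c < 5.8%: 11.9 < 5.8 is false
  BMI ≤ 34.2: 36.6 ≤ 34.2 is false
  systolic BP < 194 mmHg: 208 < 194 is false
  age ≤ 42 years: 61 ≤ 42 is false
  current smoker: yes → true
Combine:
[1.1.1] false → false (antecedent false ⇒ implication holds) = true
[1.1.2] false AND false = false
[1.1.3] true → true = true
[1.1] true AND false AND true = false
[1.2.1.2.1.1] exactly-one(false, false) = false
[1.2.1.2.1] NOT false = true
[1.2.1.2] NOT true = false
[1.2.1] false OR false = false
[1.2.2.3] false OR true = true
[1.2.2] false OR false OR true = true
[1.2] false OR true = true
[1] false OR true = true
[root] NOT true = false
Overall: false → excluded

Excluded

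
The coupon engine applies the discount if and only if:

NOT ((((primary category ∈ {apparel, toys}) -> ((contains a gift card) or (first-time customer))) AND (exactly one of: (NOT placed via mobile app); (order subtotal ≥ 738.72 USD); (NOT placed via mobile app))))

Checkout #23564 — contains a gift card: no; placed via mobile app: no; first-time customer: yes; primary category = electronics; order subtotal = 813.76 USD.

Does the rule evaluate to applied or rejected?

Applied

Atomic conditions:
  primary category ∈ {apparel, toys}: electronics is not in the set → false
  contains a gift card: no → false
  first-time customer: yes → true
  NOT placed via mobile app: no → true
  order subtotal ≥ 738.72 USD: 813.76 ≥ 738.72 is true
Combine:
[1.1.2] false OR true = true
[1.1] false → true (antecedent false ⇒ implication holds) = true
[1.2] exactly-one(true, true, true) = false
[1] true AND false = false
[root] NOT false = true
Overall: true → applied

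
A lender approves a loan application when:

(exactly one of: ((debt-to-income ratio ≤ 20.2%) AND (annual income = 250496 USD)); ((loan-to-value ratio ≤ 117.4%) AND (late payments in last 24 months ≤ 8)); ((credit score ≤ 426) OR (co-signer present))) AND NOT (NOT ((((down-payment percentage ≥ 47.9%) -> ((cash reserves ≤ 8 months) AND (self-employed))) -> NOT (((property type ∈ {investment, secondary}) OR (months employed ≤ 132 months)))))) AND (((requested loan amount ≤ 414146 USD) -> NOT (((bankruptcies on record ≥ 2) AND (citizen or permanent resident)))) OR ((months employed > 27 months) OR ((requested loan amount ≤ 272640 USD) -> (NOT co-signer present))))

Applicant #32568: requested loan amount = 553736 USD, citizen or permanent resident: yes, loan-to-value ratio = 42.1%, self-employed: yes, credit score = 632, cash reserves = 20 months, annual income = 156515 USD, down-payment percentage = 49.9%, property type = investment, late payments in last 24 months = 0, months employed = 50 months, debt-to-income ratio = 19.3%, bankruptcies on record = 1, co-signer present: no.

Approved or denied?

Approved

Atomic conditions:
  debt-to-income ratio ≤ 20.2%: 19.3 ≤ 20.2 is true
  annual income = 250496 USD: 156515 == 250496 is false
  loan-to-value ratio ≤ 117.4%: 42.1 ≤ 117.4 is true
  late payments in last 24 months ≤ 8: 0 ≤ 8 is true
  credit score ≤ 426: 632 ≤ 426 is false
  co-signer present: no → false
  down-payment percentage ≥ 47.9%: 49.9 ≥ 47.9 is true
  cash reserves ≤ 8 months: 20 ≤ 8 is false
  self-employed: yes → true
  property type ∈ {investment, secondary}: investment is in the set → true
  months employed ≤ 132 months: 50 ≤ 132 is true
  requested loan amount ≤ 414146 USD: 553736 ≤ 414146 is false
  bankruptcies on record ≥ 2: 1 ≥ 2 is false
  citizen or permanent resident: yes → true
  months employed > 27 months: 50 > 27 is true
  requested loan amount ≤ 272640 USD: 553736 ≤ 272640 is false
  NOT co-signer present: no → true
Combine:
[1.1] true AND false = false
[1.2] true AND true = true
[1.3] false OR false = false
[1] exactly-one(false, true, false) = true
[2.1.1.1.2] false AND true = false
[2.1.1.1] true → false = false
[2.1.1.2.1] true OR true = true
[2.1.1.2] NOT true = false
[2.1.1] false → false (antecedent false ⇒ implication holds) = true
[2.1] NOT true = false
[2] NOT false = true
[3.1.2.1] false AND true = false
[3.1.2] NOT false = true
[3.1] false → true (antecedent false ⇒ implication holds) = true
[3.2.2] false → true (antecedent false ⇒ implication holds) = true
[3.2] true OR true = true
[3] true OR true = true
[root] true AND true AND true = true
Overall: true → approved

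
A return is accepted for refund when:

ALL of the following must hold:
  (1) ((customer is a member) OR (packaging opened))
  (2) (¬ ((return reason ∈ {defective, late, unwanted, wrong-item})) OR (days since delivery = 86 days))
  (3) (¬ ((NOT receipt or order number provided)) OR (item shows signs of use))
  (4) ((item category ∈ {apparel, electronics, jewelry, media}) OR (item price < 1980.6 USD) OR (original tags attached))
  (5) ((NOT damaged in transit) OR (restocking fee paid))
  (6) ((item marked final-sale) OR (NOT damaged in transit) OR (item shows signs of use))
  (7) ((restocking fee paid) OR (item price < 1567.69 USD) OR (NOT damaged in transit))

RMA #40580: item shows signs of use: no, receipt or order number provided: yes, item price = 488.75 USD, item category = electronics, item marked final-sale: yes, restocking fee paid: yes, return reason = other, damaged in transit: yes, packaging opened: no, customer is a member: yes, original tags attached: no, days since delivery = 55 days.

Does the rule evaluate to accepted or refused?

Atomic conditions:
  customer is a member: yes → true
  packaging opened: no → false
  return reason ∈ {defective, late, unwanted, wrong-item}: other is not in the set → false
  days since delivery = 86 days: 55 == 86 is false
  NOT receipt or order number provided: yes → false
  item shows signs of use: no → false
  item category ∈ {apparel, electronics, jewelry, media}: electronics is in the set → true
  item price < 1980.6 USD: 488.75 < 1980.6 is true
  original tags attached: no → false
  NOT damaged in transit: yes → false
  restocking fee paid: yes → true
  item marked final-sale: yes → true
  item price < 1567.69 USD: 488.75 < 1567.69 is true
Combine:
[1] true OR false = true
[2.1] NOT false = true
[2] true OR false = true
[3.1] NOT false = true
[3] true OR false = true
[4] true OR true OR false = true
[5] false OR true = true
[6] true OR false OR false = true
[7] true OR true OR false = true
[root] true AND true AND true AND true AND true AND true AND true = true
Overall: true → accepted

Accepted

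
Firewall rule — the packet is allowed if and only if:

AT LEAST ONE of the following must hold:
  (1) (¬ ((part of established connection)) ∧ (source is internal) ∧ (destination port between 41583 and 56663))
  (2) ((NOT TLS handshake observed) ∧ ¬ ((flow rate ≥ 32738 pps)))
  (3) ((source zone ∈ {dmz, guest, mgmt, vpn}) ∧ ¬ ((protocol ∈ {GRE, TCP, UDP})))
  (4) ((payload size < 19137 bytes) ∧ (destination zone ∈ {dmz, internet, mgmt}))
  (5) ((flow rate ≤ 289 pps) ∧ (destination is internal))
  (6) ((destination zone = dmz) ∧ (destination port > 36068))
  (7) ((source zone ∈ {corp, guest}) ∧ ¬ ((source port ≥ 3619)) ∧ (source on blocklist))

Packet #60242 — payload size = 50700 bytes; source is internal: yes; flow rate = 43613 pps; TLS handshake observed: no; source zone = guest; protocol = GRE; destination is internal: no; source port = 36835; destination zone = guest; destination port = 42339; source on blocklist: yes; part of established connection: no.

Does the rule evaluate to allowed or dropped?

Atomic conditions:
  part of established connection: no → false
  source is internal: yes → true
  destination port between 41583 and 56663: 42339 in [41583, 56663] is true
  NOT TLS handshake observed: no → true
  flow rate ≥ 32738 pps: 43613 ≥ 32738 is true
  source zone ∈ {dmz, guest, mgmt, vpn}: guest is in the set → true
  protocol ∈ {GRE, TCP, UDP}: GRE is in the set → true
  payload size < 19137 bytes: 50700 < 19137 is false
  destination zone ∈ {dmz, internet, mgmt}: guest is not in the set → false
  flow rate ≤ 289 pps: 43613 ≤ 289 is false
  destination is internal: no → false
  destination zone = dmz: guest == dmz is false
  destination port > 36068: 42339 > 36068 is true
  source zone ∈ {corp, guest}: guest is in the set → true
  source port ≥ 3619: 36835 ≥ 3619 is true
  source on blocklist: yes → true
Combine:
[1.1] NOT false = true
[1] true AND true AND true = true
[2.2] NOT true = false
[2] true AND false = false
[3.2] NOT true = false
[3] true AND false = false
[4] false AND false = false
[5] false AND false = false
[6] false AND true = false
[7.2] NOT true = false
[7] true AND false AND true = false
[root] true OR false OR false OR false OR false OR false OR false = true
Overall: true → allowed

Allowed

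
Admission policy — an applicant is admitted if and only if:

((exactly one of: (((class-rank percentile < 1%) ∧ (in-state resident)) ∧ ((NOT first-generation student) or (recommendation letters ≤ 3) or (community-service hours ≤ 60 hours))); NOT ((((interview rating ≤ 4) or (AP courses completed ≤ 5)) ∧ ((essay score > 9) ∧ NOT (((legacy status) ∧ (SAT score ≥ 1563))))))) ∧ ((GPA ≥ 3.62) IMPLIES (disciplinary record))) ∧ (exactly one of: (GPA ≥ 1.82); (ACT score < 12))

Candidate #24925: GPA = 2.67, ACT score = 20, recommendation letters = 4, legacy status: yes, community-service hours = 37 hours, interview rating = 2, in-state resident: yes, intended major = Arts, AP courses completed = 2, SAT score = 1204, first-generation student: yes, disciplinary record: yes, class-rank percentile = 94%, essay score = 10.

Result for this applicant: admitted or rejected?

Rejected

Atomic conditions:
  class-rank percentile < 1%: 94 < 1 is false
  in-state resident: yes → true
  NOT first-generation student: yes → false
  recommendation letters ≤ 3: 4 ≤ 3 is false
  community-service hours ≤ 60 hours: 37 ≤ 60 is true
  interview rating ≤ 4: 2 ≤ 4 is true
  AP courses completed ≤ 5: 2 ≤ 5 is true
  essay score > 9: 10 > 9 is true
  legacy status: yes → true
  SAT score ≥ 1563: 1204 ≥ 1563 is false
  GPA ≥ 3.62: 2.67 ≥ 3.62 is false
  disciplinary record: yes → true
  GPA ≥ 1.82: 2.67 ≥ 1.82 is true
  ACT score < 12: 20 < 12 is false
Combine:
[1.1.1.1] false AND true = false
[1.1.1.2] false OR false OR true = true
[1.1.1] false AND true = false
[1.1.2.1.1] true OR true = true
[1.1.2.1.2.2.1] true AND false = false
[1.1.2.1.2.2] NOT false = true
[1.1.2.1.2] true AND true = true
[1.1.2.1] true AND true = true
[1.1.2] NOT true = false
[1.1] exactly-one(false, false) = false
[1.2] false → true (antecedent false ⇒ implication holds) = true
[1] false AND true = false
[2] exactly-one(true, false) = true
[root] false AND true = false
Overall: false → rejected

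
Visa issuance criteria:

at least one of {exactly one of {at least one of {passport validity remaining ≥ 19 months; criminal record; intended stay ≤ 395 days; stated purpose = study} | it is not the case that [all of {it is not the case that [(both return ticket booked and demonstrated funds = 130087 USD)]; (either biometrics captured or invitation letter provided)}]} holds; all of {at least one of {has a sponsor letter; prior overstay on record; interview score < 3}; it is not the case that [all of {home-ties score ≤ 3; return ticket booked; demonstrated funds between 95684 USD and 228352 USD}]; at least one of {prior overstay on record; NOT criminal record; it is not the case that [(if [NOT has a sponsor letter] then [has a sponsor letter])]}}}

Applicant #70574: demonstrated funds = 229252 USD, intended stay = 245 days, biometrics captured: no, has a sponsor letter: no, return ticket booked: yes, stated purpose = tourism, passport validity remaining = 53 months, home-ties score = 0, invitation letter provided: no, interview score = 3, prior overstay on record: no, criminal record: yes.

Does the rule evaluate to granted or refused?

Refused

Atomic conditions:
  passport validity remaining ≥ 19 months: 53 ≥ 19 is true
  criminal record: yes → true
  intended stay ≤ 395 days: 245 ≤ 395 is true
  stated purpose = study: tourism == study is false
  return ticket booked: yes → true
  demonstrated funds = 130087 USD: 229252 == 130087 is false
  biometrics captured: no → false
  invitation letter provided: no → false
  has a sponsor letter: no → false
  prior overstay on record: no → false
  interview score < 3: 3 < 3 is false
  home-ties score ≤ 3: 0 ≤ 3 is true
  demonstrated funds between 95684 USD and 228352 USD: 229252 in [95684, 228352] is false
  NOT criminal record: yes → false
  NOT has a sponsor letter: no → true
Combine:
[1.1] true OR true OR true OR false = true
[1.2.1.1.1] true AND false = false
[1.2.1.1] NOT false = true
[1.2.1.2] false OR false = false
[1.2.1] true AND false = false
[1.2] NOT false = true
[1] exactly-one(true, true) = false
[2.1] false OR false OR false = false
[2.2.1] true AND true AND false = false
[2.2] NOT false = true
[2.3.3.1] true → false = false
[2.3.3] NOT false = true
[2.3] false OR false OR true = true
[2] false AND true AND true = false
[root] false OR false = false
Overall: false → refused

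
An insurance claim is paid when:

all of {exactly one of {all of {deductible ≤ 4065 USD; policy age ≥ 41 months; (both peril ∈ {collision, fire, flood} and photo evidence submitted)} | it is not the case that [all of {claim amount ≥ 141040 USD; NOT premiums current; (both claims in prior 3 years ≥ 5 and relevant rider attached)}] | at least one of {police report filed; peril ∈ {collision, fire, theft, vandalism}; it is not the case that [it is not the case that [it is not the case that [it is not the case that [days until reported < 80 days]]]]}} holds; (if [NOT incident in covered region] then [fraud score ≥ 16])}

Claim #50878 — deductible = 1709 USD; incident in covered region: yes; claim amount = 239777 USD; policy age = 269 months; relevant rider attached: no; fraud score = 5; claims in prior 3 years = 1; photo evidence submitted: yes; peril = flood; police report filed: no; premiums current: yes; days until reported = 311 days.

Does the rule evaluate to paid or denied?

Atomic conditions:
  deductible ≤ 4065 USD: 1709 ≤ 4065 is true
  policy age ≥ 41 months: 269 ≥ 41 is true
  peril ∈ {collision, fire, flood}: flood is in the set → true
  photo evidence submitted: yes → true
  claim amount ≥ 141040 USD: 239777 ≥ 141040 is true
  NOT premiums current: yes → false
  claims in prior 3 years ≥ 5: 1 ≥ 5 is false
  relevant rider attached: no → false
  police report filed: no → false
  peril ∈ {collision, fire, theft, vandalism}: flood is not in the set → false
  days until reported < 80 days: 311 < 80 is false
  NOT incident in covered region: yes → false
  fraud score ≥ 16: 5 ≥ 16 is false
Combine:
[1.1.3] true AND true = true
[1.1] true AND true AND true = true
[1.2.1.3] false AND false = false
[1.2.1] true AND false AND false = false
[1.2] NOT false = true
[1.3.3.1.1.1] NOT false = true
[1.3.3.1.1] NOT true = false
[1.3.3.1] NOT false = true
[1.3.3] NOT true = false
[1.3] false OR false OR false = false
[1] exactly-one(true, true, false) = false
[2] false → false (antecedent false ⇒ implication holds) = true
[root] false AND true = false
Overall: false → denied

Denied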